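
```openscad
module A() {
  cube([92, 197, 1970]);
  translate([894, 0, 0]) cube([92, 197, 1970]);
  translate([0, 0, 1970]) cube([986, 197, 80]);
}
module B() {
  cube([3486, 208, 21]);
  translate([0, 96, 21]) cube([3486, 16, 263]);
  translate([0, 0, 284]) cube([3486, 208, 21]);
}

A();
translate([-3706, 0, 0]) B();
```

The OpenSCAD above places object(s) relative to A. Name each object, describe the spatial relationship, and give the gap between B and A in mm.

The I-beam's nearest face is 220 mm from the door frame's −x face.

A is a door frame. B is an I-beam. The I-beam is on the floor beside the door frame on its −x side. The gap between the I-beam and the door frame is 220 mm.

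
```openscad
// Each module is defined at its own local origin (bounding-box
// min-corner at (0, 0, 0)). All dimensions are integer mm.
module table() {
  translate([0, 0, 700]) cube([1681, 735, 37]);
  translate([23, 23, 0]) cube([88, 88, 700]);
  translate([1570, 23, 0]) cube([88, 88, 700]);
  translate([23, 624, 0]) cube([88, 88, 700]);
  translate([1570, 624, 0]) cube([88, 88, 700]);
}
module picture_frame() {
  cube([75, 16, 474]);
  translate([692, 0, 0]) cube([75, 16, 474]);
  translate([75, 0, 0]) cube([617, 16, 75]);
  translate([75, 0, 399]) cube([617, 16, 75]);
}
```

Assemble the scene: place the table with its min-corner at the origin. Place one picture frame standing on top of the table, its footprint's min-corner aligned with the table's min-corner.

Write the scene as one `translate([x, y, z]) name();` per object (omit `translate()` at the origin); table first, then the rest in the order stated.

table();
translate([0, 0, 737]) picture_frame();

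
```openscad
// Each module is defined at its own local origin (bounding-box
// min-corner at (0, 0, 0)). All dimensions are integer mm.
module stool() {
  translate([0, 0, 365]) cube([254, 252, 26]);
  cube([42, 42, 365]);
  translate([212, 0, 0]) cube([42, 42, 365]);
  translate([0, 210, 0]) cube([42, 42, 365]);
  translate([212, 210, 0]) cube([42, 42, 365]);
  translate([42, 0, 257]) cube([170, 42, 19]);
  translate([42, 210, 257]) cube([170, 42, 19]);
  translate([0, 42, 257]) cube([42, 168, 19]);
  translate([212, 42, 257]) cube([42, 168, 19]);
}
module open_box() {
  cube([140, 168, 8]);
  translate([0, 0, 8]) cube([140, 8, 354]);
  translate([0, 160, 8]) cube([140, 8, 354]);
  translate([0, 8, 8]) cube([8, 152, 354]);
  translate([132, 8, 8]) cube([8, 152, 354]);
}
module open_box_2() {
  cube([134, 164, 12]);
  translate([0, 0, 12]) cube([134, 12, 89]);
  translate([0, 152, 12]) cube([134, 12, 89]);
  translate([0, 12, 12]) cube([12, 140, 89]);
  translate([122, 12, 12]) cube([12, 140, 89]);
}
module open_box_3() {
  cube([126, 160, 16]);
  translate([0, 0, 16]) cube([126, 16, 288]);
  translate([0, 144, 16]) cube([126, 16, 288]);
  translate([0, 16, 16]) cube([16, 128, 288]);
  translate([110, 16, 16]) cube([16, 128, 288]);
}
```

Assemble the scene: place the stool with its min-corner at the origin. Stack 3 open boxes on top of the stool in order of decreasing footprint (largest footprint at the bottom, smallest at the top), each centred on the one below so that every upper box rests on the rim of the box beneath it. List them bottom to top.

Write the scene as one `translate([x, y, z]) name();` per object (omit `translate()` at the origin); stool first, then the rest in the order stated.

stool();
translate([57, 42, 391]) open_box();
translate([60, 44, 753]) open_box_2();
translate([64, 46, 854]) open_box_3();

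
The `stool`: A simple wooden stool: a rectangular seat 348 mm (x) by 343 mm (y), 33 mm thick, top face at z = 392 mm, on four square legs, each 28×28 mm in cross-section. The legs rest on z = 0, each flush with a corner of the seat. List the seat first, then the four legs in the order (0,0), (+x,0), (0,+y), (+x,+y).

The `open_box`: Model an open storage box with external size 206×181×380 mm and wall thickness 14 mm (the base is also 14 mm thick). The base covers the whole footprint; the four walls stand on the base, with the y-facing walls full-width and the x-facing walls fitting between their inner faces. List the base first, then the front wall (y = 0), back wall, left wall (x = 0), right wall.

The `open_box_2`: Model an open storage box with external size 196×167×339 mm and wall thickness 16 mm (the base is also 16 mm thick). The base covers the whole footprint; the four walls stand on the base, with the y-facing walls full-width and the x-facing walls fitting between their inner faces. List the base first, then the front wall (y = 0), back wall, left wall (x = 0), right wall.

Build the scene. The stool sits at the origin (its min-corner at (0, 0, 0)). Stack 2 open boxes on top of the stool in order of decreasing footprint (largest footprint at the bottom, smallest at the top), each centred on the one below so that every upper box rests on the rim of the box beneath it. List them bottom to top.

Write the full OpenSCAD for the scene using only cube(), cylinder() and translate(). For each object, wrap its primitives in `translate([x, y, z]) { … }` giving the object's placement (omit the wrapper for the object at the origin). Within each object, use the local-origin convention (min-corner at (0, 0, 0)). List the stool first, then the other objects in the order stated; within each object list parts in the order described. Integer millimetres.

translate([0, 0, 359]) cube([348, 343, 33]);
cube([28, 28, 359]);
translate([320, 0, 0]) cube([28, 28, 359]);
translate([0, 315, 0]) cube([28, 28, 359]);
translate([320, 315, 0]) cube([28, 28, 359]);
translate([71, 81, 392]) {
  cube([206, 181, 14]);
  translate([0, 0, 14]) cube([206, 14, 366]);
  translate([0, 167, 14]) cube([206, 14, 366]);
  translate([0, 14, 14]) cube([14, 153, 366]);
  translate([192, 14, 14]) cube([14, 153, 366]);
}
translate([76, 88, 772]) {
  cube([196, 167, 16]);
  translate([0, 0, 16]) cube([196, 16, 323]);
  translate([0, 151, 16]) cube([196, 16, 323]);
  translate([0, 16, 16]) cube([16, 135, 323]);
  translate([180, 16, 16]) cube([16, 135, 323]);
}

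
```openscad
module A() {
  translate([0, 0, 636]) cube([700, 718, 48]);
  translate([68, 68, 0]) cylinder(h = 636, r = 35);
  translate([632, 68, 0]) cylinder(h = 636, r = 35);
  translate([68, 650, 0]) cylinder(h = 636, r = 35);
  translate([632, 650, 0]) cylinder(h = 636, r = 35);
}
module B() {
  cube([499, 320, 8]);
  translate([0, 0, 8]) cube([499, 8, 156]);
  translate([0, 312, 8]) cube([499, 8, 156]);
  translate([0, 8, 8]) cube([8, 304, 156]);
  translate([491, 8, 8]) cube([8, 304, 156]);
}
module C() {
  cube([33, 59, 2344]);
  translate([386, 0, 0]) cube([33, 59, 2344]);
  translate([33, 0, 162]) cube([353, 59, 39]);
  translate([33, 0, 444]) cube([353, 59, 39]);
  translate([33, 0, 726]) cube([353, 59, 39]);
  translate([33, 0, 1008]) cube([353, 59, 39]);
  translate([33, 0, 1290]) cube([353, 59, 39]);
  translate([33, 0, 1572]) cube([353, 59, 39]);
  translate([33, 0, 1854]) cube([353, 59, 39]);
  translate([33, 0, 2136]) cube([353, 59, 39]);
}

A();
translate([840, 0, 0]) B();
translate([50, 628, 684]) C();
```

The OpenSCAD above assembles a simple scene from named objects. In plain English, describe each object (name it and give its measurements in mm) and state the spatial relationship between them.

A is a rectangular dining table. The top is 700×718×48 mm with its upper surface at z = 684 mm. It stands on four round legs of 70 mm diameter, each leg's bounding box inset 33 mm from the nearest pair of top edges, running from the floor to the underside of the top.

B is an open-topped rectangular box: outside dimensions 499×320×164 mm, with a uniform wall and base thickness of 8 mm. The base is a full 499×320 slab on the floor; four walls sit on top of the base. The front and back walls (the −y and +y sides) span the full width; the two side walls fit between them.

C is a wooden ladder with two side rails of 33×59 mm section and 2344 mm height, set 419 mm apart overall. Between them run 8 rectangular rungs (59 mm deep, 39 mm thick), front faces flush with the rails' −y face. The bottom of the first rung is 162 mm above the floor and each subsequent rung is 282 mm higher than the one below.

The open box is on the floor beside the table on its +x side. The ladder is on top of the table.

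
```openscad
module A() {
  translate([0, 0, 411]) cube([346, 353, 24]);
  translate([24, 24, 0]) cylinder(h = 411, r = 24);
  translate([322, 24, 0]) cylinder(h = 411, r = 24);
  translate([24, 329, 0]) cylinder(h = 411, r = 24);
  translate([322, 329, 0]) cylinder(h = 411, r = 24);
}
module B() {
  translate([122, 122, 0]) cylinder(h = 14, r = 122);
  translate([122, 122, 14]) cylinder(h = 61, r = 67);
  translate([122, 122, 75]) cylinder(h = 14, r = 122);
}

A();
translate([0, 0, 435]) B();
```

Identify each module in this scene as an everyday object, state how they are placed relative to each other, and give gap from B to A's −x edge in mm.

A is a stool. B is a spool. The spool is on top of the stool. The gap from the spool to the stool's −x edge is 0 mm.

The spool's min-x is at 0; the stool's min-x is 0; gap = 0 mm.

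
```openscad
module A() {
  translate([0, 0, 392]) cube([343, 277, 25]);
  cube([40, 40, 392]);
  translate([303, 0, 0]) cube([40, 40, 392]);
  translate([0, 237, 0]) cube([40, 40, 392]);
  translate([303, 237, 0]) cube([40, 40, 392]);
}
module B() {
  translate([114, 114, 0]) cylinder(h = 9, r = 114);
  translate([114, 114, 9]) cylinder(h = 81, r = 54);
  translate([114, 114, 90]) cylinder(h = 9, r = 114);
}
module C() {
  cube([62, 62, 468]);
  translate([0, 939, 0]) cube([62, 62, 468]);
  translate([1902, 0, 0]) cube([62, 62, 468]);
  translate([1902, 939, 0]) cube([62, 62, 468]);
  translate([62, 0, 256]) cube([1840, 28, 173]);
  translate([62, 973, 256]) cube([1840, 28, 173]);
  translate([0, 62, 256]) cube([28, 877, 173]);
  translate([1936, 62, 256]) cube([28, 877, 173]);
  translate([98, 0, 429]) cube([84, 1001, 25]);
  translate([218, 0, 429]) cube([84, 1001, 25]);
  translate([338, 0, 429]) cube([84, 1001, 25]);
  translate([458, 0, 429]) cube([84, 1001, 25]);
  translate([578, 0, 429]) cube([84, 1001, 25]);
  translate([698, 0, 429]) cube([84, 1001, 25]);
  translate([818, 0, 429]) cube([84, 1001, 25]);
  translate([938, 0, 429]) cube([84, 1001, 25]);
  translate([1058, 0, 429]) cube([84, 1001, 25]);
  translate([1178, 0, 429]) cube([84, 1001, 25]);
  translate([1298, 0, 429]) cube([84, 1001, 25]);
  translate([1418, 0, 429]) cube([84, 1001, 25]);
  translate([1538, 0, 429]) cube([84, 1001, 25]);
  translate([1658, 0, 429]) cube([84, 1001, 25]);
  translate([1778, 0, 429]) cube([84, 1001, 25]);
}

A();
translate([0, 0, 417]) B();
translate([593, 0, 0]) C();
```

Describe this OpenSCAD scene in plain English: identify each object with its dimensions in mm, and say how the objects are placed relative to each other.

A is a four-legged stool. The seat is 343×277 mm, 25 mm thick, top at z = 417 mm. It stands on four square legs, each 40×40 mm in cross-section, from z = 0 to the seat underside, each flush with a corner of the seat.

B is a spool: two coaxial disc flanges of radius 114 mm and thickness 9 mm, joined by a core cylinder of radius 54 mm and height 81 mm. The lower flange rests on z = 0 and the three cylinders share a vertical axis.

C is a bed frame 1964 mm long (x) by 1001 mm wide (y). Four 62×62 mm corner posts, 468 mm tall, at the corners of the footprint. Four rails of 28 mm thickness and 173 mm height run between adjacent posts with their undersides at z = 256 mm, their outer faces flush with the outside of the frame (the two x-running rails run between the posts' inner faces; the two y-running rails run between the posts' inner faces). 15 slats, each 84 mm wide (x) and 25 mm thick, lie across the top of the two x-running rails, running the full 1001 mm width of the frame in y; the slats are evenly spaced along x between the inner faces of the end posts with equal gaps (rounded down to the nearest mm) at the −x end and between each pair — any rounding remainder accumulates at the +x end.

The spool is on top of the stool. The bed frame is on the floor beside the stool on its +x side.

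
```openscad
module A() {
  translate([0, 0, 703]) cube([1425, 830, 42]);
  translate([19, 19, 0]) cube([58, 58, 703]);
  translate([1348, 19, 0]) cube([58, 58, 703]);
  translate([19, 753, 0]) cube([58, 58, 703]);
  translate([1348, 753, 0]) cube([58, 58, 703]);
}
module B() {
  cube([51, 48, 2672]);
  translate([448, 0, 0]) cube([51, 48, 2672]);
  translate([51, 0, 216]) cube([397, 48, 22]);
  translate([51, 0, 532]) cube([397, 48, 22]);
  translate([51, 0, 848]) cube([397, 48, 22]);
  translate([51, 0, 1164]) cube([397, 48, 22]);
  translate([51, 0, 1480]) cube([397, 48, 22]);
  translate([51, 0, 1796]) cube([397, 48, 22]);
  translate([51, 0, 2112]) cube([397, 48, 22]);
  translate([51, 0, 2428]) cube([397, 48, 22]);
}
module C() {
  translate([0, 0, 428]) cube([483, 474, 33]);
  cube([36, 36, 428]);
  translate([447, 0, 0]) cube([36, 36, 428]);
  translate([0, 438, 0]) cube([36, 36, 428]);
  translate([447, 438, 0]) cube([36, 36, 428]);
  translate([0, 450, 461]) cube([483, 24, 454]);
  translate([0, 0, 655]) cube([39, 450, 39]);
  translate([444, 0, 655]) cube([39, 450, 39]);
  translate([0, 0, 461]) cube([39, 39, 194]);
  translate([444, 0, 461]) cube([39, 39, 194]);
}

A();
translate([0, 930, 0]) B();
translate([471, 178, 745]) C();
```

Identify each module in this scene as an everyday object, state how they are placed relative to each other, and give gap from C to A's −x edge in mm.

A is a table. B is a ladder. C is a chair. The ladder is on the floor beside the table on its +y side. The chair is on top of the table, centred. The gap from the chair to the table's −x edge is 471 mm.

The chair's min-x is at 471; the table's min-x is 0; gap = 471 mm.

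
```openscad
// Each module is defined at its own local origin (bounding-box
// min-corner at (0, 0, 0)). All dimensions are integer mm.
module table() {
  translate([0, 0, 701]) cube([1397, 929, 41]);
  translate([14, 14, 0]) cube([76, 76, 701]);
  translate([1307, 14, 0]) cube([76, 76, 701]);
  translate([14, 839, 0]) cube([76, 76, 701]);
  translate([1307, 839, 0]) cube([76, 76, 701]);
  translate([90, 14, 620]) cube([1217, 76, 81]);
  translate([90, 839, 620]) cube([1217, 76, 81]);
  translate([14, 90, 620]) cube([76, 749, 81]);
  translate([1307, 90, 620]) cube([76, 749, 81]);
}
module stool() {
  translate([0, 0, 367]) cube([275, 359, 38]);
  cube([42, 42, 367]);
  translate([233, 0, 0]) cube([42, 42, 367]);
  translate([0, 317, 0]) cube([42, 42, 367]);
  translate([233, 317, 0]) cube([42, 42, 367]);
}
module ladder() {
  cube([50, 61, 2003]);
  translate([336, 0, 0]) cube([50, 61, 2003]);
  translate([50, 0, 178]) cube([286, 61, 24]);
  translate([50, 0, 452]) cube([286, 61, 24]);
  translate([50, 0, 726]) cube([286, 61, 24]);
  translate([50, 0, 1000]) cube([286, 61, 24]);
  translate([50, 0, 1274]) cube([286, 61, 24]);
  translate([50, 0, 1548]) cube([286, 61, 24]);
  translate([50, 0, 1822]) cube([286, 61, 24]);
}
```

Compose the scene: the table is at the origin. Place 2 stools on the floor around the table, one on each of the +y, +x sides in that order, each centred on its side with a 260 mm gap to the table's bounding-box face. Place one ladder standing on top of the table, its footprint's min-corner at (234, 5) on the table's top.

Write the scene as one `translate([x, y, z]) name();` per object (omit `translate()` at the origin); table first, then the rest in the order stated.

table();
translate([561, 1189, 0]) stool();
translate([1657, 285, 0]) stool();
translate([234, 5, 742]) ladder();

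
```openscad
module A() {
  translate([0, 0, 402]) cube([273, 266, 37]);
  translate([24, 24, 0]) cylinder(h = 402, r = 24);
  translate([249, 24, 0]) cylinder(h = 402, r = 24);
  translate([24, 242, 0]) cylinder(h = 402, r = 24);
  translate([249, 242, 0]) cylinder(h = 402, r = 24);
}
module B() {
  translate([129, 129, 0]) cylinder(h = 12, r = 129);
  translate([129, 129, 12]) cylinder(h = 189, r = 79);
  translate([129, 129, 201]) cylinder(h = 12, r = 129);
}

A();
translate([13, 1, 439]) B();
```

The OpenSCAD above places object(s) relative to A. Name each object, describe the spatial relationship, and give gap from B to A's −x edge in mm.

A is a stool. B is a spool. The spool is on top of the stool. The gap from the spool to the stool's −x edge is 13 mm.

The spool's min-x is at 13; the stool's min-x is 0; gap = 13 mm.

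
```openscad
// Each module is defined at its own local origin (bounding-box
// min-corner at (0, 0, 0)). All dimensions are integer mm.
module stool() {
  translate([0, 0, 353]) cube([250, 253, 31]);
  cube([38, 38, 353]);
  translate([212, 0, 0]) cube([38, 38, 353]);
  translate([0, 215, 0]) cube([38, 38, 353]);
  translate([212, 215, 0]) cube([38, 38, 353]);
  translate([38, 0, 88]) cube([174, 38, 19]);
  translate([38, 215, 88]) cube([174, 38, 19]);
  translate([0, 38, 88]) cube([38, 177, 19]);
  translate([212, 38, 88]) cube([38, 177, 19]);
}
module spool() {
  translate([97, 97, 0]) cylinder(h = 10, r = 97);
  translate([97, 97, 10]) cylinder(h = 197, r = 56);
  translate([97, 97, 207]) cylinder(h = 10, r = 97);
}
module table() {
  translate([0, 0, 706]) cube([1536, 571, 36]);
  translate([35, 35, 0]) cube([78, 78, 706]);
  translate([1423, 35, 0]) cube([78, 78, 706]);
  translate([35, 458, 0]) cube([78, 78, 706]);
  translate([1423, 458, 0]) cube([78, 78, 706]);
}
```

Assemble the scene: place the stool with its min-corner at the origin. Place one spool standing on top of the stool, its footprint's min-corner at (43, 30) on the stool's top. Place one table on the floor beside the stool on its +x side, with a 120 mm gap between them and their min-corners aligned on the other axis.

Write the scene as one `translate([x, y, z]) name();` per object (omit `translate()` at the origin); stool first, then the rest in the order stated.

stool();
translate([43, 30, 384]) spool();
translate([370, 0, 0]) table();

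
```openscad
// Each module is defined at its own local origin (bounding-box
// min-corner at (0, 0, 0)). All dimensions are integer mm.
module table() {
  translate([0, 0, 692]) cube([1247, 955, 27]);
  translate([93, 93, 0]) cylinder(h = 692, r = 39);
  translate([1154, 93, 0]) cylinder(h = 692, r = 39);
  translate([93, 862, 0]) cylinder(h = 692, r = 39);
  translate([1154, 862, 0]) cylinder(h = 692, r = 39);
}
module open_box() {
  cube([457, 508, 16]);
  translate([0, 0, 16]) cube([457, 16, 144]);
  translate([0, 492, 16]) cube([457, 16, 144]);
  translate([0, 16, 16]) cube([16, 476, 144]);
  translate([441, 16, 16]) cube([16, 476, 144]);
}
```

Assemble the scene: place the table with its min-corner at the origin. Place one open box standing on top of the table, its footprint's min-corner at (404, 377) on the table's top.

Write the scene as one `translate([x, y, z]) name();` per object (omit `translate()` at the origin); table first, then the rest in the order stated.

table();
translate([404, 377, 719]) open_box();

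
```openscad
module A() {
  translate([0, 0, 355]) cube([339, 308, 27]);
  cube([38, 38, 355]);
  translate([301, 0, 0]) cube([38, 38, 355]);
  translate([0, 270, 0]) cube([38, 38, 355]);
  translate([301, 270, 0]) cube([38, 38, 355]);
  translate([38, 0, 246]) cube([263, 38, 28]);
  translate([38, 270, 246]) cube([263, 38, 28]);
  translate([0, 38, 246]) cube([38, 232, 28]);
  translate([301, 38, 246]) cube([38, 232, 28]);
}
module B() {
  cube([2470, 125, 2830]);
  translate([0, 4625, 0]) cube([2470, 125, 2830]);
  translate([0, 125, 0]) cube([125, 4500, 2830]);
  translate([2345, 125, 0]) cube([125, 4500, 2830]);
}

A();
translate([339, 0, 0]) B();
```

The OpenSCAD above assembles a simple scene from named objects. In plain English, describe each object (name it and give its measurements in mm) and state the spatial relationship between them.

A is a simple wooden stool: a rectangular seat 339 mm (x) by 308 mm (y), 27 mm thick, top face at z = 382 mm, on four square legs, each 38×38 mm in cross-section. The legs rest on z = 0, each flush with a corner of the seat. Four stretchers, 38 mm wide and 28 mm tall, connect adjacent legs with their undersides at z = 246 mm, each running between the inner faces of the legs it joins and aligned with the legs' outer faces on the other axis.

B is the wall frame of a small rectangular building: four walls, each 2830 mm tall and 125 mm thick, enclosing a footprint 2470 mm (x) by 4750 mm (y) outside-to-outside, with no floor or roof. The front and back walls (the −y and +y sides) span the full width; the two side walls fit between them.

The house frame is against the stool's +x side, with their −y faces flush.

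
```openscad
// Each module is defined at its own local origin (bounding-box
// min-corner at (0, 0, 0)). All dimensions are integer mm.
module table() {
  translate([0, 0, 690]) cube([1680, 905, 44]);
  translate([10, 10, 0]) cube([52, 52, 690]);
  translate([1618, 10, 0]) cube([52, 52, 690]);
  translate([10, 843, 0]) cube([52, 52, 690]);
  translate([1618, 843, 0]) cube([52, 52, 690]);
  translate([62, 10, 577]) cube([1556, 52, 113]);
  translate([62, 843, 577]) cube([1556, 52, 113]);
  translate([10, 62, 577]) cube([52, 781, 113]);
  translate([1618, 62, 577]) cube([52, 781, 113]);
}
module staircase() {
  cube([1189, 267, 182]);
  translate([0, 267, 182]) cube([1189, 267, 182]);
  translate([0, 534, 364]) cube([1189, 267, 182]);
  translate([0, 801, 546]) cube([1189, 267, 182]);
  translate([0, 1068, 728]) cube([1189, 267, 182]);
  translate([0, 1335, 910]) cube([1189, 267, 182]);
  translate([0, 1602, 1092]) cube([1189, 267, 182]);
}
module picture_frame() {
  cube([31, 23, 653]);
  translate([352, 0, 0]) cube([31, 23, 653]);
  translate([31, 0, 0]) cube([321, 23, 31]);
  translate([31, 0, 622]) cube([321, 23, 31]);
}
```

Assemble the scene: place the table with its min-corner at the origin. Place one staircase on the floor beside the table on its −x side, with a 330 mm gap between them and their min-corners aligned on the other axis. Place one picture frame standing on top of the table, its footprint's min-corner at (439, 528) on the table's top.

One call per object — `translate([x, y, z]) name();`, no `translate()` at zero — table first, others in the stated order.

table();
translate([-1519, 0, 0]) staircase();
translate([439, 528, 734]) picture_frame();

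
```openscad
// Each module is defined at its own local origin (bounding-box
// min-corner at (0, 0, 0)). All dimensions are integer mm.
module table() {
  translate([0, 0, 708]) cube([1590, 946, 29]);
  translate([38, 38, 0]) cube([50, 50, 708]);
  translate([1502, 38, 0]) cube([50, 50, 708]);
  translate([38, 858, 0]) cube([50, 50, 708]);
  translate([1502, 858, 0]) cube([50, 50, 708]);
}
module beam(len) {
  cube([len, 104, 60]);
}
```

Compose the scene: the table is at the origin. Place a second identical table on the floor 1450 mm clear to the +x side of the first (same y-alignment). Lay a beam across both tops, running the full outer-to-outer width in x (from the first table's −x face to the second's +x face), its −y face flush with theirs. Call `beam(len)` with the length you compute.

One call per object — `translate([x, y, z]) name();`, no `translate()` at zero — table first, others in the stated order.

table();
translate([3040, 0, 0]) table();
translate([0, 0, 737]) beam(4630);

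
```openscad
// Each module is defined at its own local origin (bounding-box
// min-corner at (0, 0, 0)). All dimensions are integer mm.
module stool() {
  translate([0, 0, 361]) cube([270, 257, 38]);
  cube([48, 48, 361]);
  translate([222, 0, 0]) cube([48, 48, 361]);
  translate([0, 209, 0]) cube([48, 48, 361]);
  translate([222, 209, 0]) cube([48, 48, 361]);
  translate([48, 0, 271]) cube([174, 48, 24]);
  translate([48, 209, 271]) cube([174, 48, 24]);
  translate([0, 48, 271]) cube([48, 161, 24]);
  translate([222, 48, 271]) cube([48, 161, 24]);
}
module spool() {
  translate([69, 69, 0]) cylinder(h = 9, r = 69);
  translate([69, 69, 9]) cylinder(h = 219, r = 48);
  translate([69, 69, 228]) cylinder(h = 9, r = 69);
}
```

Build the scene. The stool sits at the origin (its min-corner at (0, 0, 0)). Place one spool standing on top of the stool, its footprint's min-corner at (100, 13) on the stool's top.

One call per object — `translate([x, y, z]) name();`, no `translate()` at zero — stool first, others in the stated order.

stool();
translate([100, 13, 399]) spool();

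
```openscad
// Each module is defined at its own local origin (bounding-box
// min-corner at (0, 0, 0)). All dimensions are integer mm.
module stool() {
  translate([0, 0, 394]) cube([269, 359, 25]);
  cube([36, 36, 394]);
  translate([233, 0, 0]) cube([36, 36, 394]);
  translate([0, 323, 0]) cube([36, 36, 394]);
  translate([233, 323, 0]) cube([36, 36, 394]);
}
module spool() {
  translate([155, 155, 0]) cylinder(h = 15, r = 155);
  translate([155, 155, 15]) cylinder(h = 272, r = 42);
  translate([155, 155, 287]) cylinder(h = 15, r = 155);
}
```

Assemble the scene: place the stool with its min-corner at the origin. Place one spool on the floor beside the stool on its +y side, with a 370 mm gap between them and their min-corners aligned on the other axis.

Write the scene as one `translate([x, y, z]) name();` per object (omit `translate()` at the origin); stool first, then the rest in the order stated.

stool();
translate([0, 729, 0]) spool();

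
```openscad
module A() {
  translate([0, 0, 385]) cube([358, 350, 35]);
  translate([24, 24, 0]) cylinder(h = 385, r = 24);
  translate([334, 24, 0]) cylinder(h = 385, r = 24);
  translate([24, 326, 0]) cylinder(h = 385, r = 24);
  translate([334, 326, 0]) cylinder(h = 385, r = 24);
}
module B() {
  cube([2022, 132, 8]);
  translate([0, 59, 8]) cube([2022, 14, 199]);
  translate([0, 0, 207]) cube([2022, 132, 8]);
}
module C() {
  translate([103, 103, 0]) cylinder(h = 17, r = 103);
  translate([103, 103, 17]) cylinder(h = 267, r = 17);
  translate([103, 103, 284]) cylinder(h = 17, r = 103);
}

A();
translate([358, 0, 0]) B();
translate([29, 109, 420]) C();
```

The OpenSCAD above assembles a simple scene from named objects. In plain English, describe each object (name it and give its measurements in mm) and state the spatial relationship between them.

A is a four-legged stool. The seat is 358×350 mm, 35 mm thick, top at z = 420 mm. It stands on four round legs, each 48 mm in diameter, from z = 0 to the seat underside, each leg's axis is inset half a diameter from the nearest pair of seat edges (so the leg's bounding box is flush with the corner).

B is an I-beam lying along x, 2022 mm long. Overall section height 215 mm. Two flanges 132 mm wide (y) and 8 mm thick, one on the floor and one at the top; a web 14 mm thick runs between them, centred on the flange width.

C is a spool: two coaxial disc flanges of radius 103 mm and thickness 17 mm, joined by a core cylinder of radius 17 mm and height 267 mm. The lower flange rests on z = 0 and the three cylinders share a vertical axis.

The I-beam is against the stool's +x side, with their −y faces flush. The spool is on top of the stool.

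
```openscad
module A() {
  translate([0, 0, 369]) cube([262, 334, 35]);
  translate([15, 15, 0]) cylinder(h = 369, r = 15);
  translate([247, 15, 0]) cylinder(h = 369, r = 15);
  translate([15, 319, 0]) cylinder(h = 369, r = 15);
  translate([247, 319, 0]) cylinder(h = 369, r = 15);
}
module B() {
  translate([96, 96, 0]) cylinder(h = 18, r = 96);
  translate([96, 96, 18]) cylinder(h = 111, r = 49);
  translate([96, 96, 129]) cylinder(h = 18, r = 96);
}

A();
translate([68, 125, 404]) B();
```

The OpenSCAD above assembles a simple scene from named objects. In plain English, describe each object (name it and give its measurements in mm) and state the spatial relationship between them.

A is a four-legged stool. The seat is a 262×334×35 mm slab whose top surface is at z = 404 mm; four round legs, each 30 mm in diameter, run from the floor (z = 0) to the underside of the seat, each leg's axis is inset half a diameter from the nearest pair of seat edges (so the leg's bounding box is flush with the corner).

B is a spool: two coaxial disc flanges of radius 96 mm and thickness 18 mm, joined by a core cylinder of radius 49 mm and height 111 mm. The lower flange rests on z = 0 and the three cylinders share a vertical axis.

The spool is on top of the stool.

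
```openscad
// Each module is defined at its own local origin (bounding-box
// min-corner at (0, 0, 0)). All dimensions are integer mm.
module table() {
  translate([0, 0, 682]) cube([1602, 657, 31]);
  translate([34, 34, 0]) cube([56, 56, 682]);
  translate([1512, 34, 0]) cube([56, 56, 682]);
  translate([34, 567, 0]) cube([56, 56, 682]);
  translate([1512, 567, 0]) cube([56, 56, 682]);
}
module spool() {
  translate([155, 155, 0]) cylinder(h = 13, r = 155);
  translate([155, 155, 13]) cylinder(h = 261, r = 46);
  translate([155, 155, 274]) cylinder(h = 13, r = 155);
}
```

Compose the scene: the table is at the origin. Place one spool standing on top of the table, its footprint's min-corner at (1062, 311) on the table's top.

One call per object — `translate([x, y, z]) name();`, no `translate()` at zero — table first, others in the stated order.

table();
translate([1062, 311, 713]) spool();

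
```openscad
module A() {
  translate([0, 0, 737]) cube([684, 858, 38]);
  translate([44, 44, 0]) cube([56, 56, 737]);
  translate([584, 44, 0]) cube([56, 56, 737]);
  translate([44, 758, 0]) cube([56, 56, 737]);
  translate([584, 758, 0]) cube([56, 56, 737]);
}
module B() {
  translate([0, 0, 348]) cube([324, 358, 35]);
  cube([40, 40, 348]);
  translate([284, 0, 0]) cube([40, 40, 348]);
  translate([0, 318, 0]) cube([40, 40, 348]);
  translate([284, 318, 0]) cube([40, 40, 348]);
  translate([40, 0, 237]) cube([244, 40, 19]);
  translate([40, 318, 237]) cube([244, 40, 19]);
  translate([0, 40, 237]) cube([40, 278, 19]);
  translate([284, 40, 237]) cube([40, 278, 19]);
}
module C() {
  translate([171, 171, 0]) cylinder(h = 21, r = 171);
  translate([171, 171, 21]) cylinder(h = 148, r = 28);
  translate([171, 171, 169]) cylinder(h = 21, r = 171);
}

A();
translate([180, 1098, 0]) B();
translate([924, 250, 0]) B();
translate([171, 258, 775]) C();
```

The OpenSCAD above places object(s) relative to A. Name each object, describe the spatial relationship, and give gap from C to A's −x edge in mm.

The spool's min-x is at 171; the table's min-x is 0; gap = 171 mm.

A is a table. B is a stool. C is a spool. Two stools sit around the table at the +y, +x sides. The spool is on top of the table, centred. The gap from the spool to the table's −x edge is 171 mm.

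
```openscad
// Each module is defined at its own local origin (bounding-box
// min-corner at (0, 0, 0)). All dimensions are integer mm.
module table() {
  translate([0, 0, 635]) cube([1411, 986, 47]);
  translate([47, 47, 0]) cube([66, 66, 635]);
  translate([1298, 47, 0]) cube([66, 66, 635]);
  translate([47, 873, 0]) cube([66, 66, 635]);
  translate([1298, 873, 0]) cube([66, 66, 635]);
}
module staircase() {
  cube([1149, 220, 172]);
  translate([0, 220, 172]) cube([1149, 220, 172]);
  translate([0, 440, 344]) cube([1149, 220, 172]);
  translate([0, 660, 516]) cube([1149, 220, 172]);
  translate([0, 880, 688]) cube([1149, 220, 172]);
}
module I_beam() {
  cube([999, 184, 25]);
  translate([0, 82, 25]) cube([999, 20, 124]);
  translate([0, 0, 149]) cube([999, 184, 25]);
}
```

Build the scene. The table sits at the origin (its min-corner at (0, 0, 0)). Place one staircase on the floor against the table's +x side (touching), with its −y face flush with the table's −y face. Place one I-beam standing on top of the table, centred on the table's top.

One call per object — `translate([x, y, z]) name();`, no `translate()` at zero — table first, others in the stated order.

table();
translate([1411, 0, 0]) staircase();
translate([206, 401, 682]) I_beam();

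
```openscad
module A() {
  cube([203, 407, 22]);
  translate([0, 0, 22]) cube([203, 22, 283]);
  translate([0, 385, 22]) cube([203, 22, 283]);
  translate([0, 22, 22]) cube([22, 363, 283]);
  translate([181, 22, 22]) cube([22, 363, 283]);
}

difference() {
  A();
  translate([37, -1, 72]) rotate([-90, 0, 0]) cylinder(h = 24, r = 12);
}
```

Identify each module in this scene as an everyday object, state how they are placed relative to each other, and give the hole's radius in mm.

The subtracted cylinder has r = 12 mm.

A is an open box. The open box has a circular hole through its front wall. The hole's radius is 12 mm.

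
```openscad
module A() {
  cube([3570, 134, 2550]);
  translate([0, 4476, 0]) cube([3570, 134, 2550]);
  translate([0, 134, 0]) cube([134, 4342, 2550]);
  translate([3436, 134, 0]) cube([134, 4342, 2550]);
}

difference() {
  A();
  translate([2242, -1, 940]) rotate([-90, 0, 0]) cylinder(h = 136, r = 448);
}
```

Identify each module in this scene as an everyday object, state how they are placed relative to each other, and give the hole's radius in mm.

The subtracted cylinder has r = 448 mm.

A is a house frame. The house frame has a circular hole through its front wall. The hole's radius is 448 mm.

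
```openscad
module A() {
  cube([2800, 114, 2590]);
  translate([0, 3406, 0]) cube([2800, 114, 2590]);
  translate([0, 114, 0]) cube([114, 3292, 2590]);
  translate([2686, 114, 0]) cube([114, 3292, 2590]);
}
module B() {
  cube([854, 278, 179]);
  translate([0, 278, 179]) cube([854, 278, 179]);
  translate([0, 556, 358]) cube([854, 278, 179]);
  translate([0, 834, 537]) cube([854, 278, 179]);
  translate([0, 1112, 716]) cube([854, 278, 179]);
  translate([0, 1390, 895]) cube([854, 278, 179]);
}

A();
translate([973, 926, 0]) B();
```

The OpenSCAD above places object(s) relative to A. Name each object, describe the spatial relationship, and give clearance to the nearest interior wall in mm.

Clearances: x = 859, y = 812; minimum 812 mm.

A is a house frame. B is a staircase. The staircase sits inside the house frame, centred. The clearance to the nearest interior wall is 812 mm.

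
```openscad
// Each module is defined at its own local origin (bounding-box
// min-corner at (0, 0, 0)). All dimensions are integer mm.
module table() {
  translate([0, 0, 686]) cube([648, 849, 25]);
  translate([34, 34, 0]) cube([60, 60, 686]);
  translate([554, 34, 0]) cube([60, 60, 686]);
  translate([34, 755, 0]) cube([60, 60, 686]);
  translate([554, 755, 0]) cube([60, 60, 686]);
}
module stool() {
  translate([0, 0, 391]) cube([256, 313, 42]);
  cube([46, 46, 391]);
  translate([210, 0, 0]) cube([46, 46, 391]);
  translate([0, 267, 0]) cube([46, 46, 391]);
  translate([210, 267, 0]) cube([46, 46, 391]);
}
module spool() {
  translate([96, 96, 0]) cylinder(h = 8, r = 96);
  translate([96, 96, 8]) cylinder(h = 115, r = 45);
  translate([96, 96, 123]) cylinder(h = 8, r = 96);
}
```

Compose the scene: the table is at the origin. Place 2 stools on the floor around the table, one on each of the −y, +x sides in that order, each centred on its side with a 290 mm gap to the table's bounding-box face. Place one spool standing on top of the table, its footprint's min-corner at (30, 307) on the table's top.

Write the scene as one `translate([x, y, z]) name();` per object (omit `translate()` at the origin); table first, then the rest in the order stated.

table();
translate([196, -603, 0]) stool();
translate([938, 268, 0]) stool();
translate([30, 307, 711]) spool();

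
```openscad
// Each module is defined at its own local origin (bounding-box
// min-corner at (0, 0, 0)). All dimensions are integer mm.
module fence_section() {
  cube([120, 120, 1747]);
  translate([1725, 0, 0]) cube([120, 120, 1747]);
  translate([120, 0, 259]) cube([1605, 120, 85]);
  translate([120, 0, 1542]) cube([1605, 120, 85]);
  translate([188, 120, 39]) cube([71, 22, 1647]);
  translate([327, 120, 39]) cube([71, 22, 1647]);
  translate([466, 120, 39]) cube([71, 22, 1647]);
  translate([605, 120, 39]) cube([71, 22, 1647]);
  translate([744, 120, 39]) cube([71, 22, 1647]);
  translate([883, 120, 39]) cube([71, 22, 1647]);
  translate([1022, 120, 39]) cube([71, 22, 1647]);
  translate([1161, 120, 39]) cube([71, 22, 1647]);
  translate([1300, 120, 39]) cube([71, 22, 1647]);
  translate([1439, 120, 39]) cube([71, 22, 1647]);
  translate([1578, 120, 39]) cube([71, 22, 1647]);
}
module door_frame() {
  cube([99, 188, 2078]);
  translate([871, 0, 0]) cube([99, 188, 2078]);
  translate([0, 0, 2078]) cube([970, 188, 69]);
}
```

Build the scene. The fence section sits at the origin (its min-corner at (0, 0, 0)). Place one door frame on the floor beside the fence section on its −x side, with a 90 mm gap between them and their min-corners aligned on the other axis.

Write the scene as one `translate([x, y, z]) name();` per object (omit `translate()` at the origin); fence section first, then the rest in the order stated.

fence_section();
translate([-1060, 0, 0]) door_frame();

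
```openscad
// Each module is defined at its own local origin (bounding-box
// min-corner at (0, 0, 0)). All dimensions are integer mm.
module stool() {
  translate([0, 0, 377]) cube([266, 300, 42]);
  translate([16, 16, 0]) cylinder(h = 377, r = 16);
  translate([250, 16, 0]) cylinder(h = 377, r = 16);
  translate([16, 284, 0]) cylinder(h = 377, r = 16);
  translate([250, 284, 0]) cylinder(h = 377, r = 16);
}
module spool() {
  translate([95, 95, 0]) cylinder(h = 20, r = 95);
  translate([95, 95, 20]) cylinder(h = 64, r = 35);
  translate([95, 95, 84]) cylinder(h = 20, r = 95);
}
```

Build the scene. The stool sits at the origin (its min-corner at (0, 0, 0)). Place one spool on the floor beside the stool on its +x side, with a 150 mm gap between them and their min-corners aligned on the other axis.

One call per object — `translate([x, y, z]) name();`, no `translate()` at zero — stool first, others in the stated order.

stool();
translate([416, 0, 0]) spool();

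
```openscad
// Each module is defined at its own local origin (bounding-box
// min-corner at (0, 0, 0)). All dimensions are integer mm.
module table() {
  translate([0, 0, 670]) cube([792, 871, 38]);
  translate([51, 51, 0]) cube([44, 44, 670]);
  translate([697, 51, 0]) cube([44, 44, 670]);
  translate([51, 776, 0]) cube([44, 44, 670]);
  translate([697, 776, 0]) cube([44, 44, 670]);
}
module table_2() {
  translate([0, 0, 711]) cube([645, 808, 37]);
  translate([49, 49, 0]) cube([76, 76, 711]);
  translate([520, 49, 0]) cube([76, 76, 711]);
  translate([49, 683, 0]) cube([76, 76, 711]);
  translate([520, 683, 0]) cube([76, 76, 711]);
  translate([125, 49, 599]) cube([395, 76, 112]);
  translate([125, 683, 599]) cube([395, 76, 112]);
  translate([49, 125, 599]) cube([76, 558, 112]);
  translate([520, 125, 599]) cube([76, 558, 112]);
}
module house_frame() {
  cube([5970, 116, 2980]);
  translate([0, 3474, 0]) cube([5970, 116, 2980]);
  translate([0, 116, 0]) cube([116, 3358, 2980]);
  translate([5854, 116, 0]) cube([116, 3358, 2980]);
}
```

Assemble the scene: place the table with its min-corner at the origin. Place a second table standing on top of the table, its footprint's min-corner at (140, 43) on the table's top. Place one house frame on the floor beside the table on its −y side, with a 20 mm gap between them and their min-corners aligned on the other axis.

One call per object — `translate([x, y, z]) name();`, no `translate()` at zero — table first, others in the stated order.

table();
translate([140, 43, 708]) table_2();
translate([0, -3610, 0]) house_frame();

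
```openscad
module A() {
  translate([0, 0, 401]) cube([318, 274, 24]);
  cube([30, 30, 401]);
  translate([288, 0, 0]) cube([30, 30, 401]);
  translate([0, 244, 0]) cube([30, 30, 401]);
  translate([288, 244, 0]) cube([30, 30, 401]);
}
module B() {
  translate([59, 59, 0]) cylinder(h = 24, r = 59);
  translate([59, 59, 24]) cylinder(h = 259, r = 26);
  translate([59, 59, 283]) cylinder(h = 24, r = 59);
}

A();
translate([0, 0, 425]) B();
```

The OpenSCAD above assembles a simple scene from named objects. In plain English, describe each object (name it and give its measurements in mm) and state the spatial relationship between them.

A is a four-legged stool. The seat is 318×274 mm, 24 mm thick, top at z = 425 mm. It stands on four square legs, each 30×30 mm in cross-section, from z = 0 to the seat underside, each flush with a corner of the seat.

B is a spool: two coaxial disc flanges of radius 59 mm and thickness 24 mm, joined by a core cylinder of radius 26 mm and height 259 mm. The lower flange rests on z = 0 and the three cylinders share a vertical axis.

The spool is on top of the stool.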